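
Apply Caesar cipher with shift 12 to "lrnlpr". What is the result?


Caesar cipher: shift "lrnlpr" by 12
  'l' (pos 11) + 12 = pos 23 = 'x'
  'r' (pos 17) + 12 = pos 3 = 'd'
  'n' (pos 13) + 12 = pos 25 = 'z'
  'l' (pos 11) + 12 = pos 23 = 'x'
  'p' (pos 15) + 12 = pos 1 = 'b'
  'r' (pos 17) + 12 = pos 3 = 'd'
Result: xdzxbd

xdzxbd


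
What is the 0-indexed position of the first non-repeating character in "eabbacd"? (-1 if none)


Input: eabbacd
Character frequencies:
  'a': 2
  'b': 2
  'c': 1
  'd': 1
  'e': 1
Scanning left to right for freq == 1:
  Position 0 ('e'): unique! => answer = 0

0


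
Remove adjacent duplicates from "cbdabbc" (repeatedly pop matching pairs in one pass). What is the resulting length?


Input: cbdabbc
Stack-based adjacent duplicate removal:
  Read 'c': push. Stack: c
  Read 'b': push. Stack: cb
  Read 'd': push. Stack: cbd
  Read 'a': push. Stack: cbda
  Read 'b': push. Stack: cbdab
  Read 'b': matches stack top 'b' => pop. Stack: cbda
  Read 'c': push. Stack: cbdac
Final stack: "cbdac" (length 5)

5


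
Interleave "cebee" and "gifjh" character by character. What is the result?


Interleaving "cebee" and "gifjh":
  Position 0: 'c' from first, 'g' from second => "cg"
  Position 1: 'e' from first, 'i' from second => "ei"
  Position 2: 'b' from first, 'f' from second => "bf"
  Position 3: 'e' from first, 'j' from second => "ej"
  Position 4: 'e' from first, 'h' from second => "eh"
Result: cgeibfejeh

cgeibfejeh


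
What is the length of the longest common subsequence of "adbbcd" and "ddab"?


LCS of "adbbcd" and "ddab"
DP table:
           d    d    a    b
      0    0    0    0    0
  a   0    0    0    1    1
  d   0    1    1    1    1
  b   0    1    1    1    2
  b   0    1    1    1    2
  c   0    1    1    1    2
  d   0    1    2    2    2
LCS length = dp[6][4] = 2

2


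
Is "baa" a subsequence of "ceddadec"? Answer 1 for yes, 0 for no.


Check if "baa" is a subsequence of "ceddadec"
Greedy scan:
  Position 0 ('c'): no match needed
  Position 1 ('e'): no match needed
  Position 2 ('d'): no match needed
  Position 3 ('d'): no match needed
  Position 4 ('a'): no match needed
  Position 5 ('d'): no match needed
  Position 6 ('e'): no match needed
  Position 7 ('c'): no match needed
Only matched 0/3 characters => not a subsequence

0


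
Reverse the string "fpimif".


Input: fpimif
Reading characters right to left:
  Position 5: 'f'
  Position 4: 'i'
  Position 3: 'm'
  Position 2: 'i'
  Position 1: 'p'
  Position 0: 'f'
Reversed: fimipf

fimipf


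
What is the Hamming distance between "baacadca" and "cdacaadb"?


Comparing "baacadca" and "cdacaadb" position by position:
  Position 0: 'b' vs 'c' => differ
  Position 1: 'a' vs 'd' => differ
  Position 2: 'a' vs 'a' => same
  Position 3: 'c' vs 'c' => same
  Position 4: 'a' vs 'a' => same
  Position 5: 'd' vs 'a' => differ
  Position 6: 'c' vs 'd' => differ
  Position 7: 'a' vs 'b' => differ
Total differences (Hamming distance): 5

5


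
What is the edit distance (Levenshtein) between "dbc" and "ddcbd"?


Computing edit distance: "dbc" -> "ddcbd"
DP table:
           d    d    c    b    d
      0    1    2    3    4    5
  d   1    0    1    2    3    4
  b   2    1    1    2    2    3
  c   3    2    2    1    2    3
Edit distance = dp[3][5] = 3

3


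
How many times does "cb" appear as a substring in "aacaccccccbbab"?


Searching for "cb" in "aacaccccccbbab"
Scanning each position:
  Position 0: "aa" => no
  Position 1: "ac" => no
  Position 2: "ca" => no
  Position 3: "ac" => no
  Position 4: "cc" => no
  Position 5: "cc" => no
  Position 6: "cc" => no
  Position 7: "cc" => no
  Position 8: "cc" => no
  Position 9: "cb" => MATCH
  Position 10: "bb" => no
  Position 11: "ba" => no
  Position 12: "ab" => no
Total occurrences: 1

1


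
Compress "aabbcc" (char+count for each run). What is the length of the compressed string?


Input: aabbcc
Runs:
  'a' x 2 => "a2"
  'b' x 2 => "b2"
  'c' x 2 => "c2"
Compressed: "a2b2c2"
Compressed length: 6

6


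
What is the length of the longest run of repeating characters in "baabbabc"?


Input: "baabbabc"
Scanning for longest run:
  Position 1 ('a'): new char, reset run to 1
  Position 2 ('a'): continues run of 'a', length=2
  Position 3 ('b'): new char, reset run to 1
  Position 4 ('b'): continues run of 'b', length=2
  Position 5 ('a'): new char, reset run to 1
  Position 6 ('b'): new char, reset run to 1
  Position 7 ('c'): new char, reset run to 1
Longest run: 'a' with length 2

2


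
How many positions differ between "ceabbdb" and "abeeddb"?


Comparing "ceabbdb" and "abeeddb" position by position:
  Position 0: 'c' vs 'a' => DIFFER
  Position 1: 'e' vs 'b' => DIFFER
  Position 2: 'a' vs 'e' => DIFFER
  Position 3: 'b' vs 'e' => DIFFER
  Position 4: 'b' vs 'd' => DIFFER
  Position 5: 'd' vs 'd' => same
  Position 6: 'b' vs 'b' => same
Positions that differ: 5

5


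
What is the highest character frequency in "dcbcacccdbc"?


Input: dcbcacccdbc
Character counts:
  'a': 1
  'b': 2
  'c': 6
  'd': 2
Maximum frequency: 6

6


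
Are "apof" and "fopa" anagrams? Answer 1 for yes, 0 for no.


Strings: "apof", "fopa"
Sorted first:  afop
Sorted second: afop
Sorted forms match => anagrams

1


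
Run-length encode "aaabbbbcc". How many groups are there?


Input: aaabbbbcc
Scanning for consecutive runs:
  Group 1: 'a' x 3 (positions 0-2)
  Group 2: 'b' x 4 (positions 3-6)
  Group 3: 'c' x 2 (positions 7-8)
Total groups: 3

3


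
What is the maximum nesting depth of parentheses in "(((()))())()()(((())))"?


Input: "(((()))())()()(((())))"
Tracking depth:
  Position 0 '(': depth becomes 1
  Position 1 '(': depth becomes 2
  Position 2 '(': depth becomes 3
  Position 3 '(': depth becomes 4
  Position 4 ')': depth becomes 3
  Position 5 ')': depth becomes 2
  Position 6 ')': depth becomes 1
  Position 7 '(': depth becomes 2
  Position 8 ')': depth becomes 1
  Position 9 ')': depth becomes 0
  Position 10 '(': depth becomes 1
  Position 11 ')': depth becomes 0
  Position 12 '(': depth becomes 1
  Position 13 ')': depth becomes 0
  Position 14 '(': depth becomes 1
  Position 15 '(': depth becomes 2
  Position 16 '(': depth becomes 3
  Position 17 '(': depth becomes 4
  Position 18 ')': depth becomes 3
  Position 19 ')': depth becomes 2
  Position 20 ')': depth becomes 1
  Position 21 ')': depth becomes 0
Maximum depth reached: 4

4


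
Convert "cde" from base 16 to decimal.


Input: "cde" in base 16
Positional expansion:
  Digit 'c' (value 12) x 16^2 = 3072
  Digit 'd' (value 13) x 16^1 = 208
  Digit 'e' (value 14) x 16^0 = 14
Sum = 3294

3294


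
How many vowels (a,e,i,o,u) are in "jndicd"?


Input: jndicd
Checking each character:
  'j' at position 0: consonant
  'n' at position 1: consonant
  'd' at position 2: consonant
  'i' at position 3: vowel (running total: 1)
  'c' at position 4: consonant
  'd' at position 5: consonant
Total vowels: 1

1


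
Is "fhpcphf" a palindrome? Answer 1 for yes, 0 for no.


Input: fhpcphf
Reversed: fhpcphf
  Compare pos 0 ('f') with pos 6 ('f'): match
  Compare pos 1 ('h') with pos 5 ('h'): match
  Compare pos 2 ('p') with pos 4 ('p'): match
Result: palindrome

1


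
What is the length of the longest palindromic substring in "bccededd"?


Input: "bccededd"
Checking substrings for palindromes:
  [3:6] "ede" (len 3) => palindrome
  [4:7] "ded" (len 3) => palindrome
  [1:3] "cc" (len 2) => palindrome
  [6:8] "dd" (len 2) => palindrome
Longest palindromic substring: "ede" with length 3

3


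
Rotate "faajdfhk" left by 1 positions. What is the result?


Input: "faajdfhk", rotate left by 1
First 1 characters: "f"
Remaining characters: "aajdfhk"
Concatenate remaining + first: "aajdfhk" + "f" = "aajdfhkf"

aajdfhkf


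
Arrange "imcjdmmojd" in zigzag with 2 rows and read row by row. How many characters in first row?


Zigzag "imcjdmmojd" into 2 rows:
Placing characters:
  'i' => row 0
  'm' => row 1
  'c' => row 0
  'j' => row 1
  'd' => row 0
  'm' => row 1
  'm' => row 0
  'o' => row 1
  'j' => row 0
  'd' => row 1
Rows:
  Row 0: "icdmj"
  Row 1: "mjmod"
First row length: 5

5


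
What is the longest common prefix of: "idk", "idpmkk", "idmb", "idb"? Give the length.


Words: idk, idpmkk, idmb, idb
  Position 0: all 'i' => match
  Position 1: all 'd' => match
  Position 2: ('k', 'p', 'm', 'b') => mismatch, stop
LCP = "id" (length 2)

2


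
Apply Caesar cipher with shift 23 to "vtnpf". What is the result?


Caesar cipher: shift "vtnpf" by 23
  'v' (pos 21) + 23 = pos 18 = 's'
  't' (pos 19) + 23 = pos 16 = 'q'
  'n' (pos 13) + 23 = pos 10 = 'k'
  'p' (pos 15) + 23 = pos 12 = 'm'
  'f' (pos 5) + 23 = pos 2 = 'c'
Result: sqkmc

sqkmc


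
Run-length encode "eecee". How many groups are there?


Input: eecee
Scanning for consecutive runs:
  Group 1: 'e' x 2 (positions 0-1)
  Group 2: 'c' x 1 (positions 2-2)
  Group 3: 'e' x 2 (positions 3-4)
Total groups: 3

3


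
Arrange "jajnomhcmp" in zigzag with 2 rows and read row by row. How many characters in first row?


Zigzag "jajnomhcmp" into 2 rows:
Placing characters:
  'j' => row 0
  'a' => row 1
  'j' => row 0
  'n' => row 1
  'o' => row 0
  'm' => row 1
  'h' => row 0
  'c' => row 1
  'm' => row 0
  'p' => row 1
Rows:
  Row 0: "jjohm"
  Row 1: "anmcp"
First row length: 5

5


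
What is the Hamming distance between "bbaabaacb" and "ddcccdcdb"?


Comparing "bbaabaacb" and "ddcccdcdb" position by position:
  Position 0: 'b' vs 'd' => differ
  Position 1: 'b' vs 'd' => differ
  Position 2: 'a' vs 'c' => differ
  Position 3: 'a' vs 'c' => differ
  Position 4: 'b' vs 'c' => differ
  Position 5: 'a' vs 'd' => differ
  Position 6: 'a' vs 'c' => differ
  Position 7: 'c' vs 'd' => differ
  Position 8: 'b' vs 'b' => same
Total differences (Hamming distance): 8

8


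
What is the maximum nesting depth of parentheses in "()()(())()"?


Input: "()()(())()"
Tracking depth:
  Position 0 '(': depth becomes 1
  Position 1 ')': depth becomes 0
  Position 2 '(': depth becomes 1
  Position 3 ')': depth becomes 0
  Position 4 '(': depth becomes 1
  Position 5 '(': depth becomes 2
  Position 6 ')': depth becomes 1
  Position 7 ')': depth becomes 0
  Position 8 '(': depth becomes 1
  Position 9 ')': depth becomes 0
Maximum depth reached: 2

2


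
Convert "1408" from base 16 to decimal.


Input: "1408" in base 16
Positional expansion:
  Digit '1' (value 1) x 16^3 = 4096
  Digit '4' (value 4) x 16^2 = 1024
  Digit '0' (value 0) x 16^1 = 0
  Digit '8' (value 8) x 16^0 = 8
Sum = 5128

5128


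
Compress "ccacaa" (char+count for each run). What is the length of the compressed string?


Input: ccacaa
Runs:
  'c' x 2 => "c2"
  'a' x 1 => "a1"
  'c' x 1 => "c1"
  'a' x 2 => "a2"
Compressed: "c2a1c1a2"
Compressed length: 8

8


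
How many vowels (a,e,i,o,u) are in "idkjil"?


Input: idkjil
Checking each character:
  'i' at position 0: vowel (running total: 1)
  'd' at position 1: consonant
  'k' at position 2: consonant
  'j' at position 3: consonant
  'i' at position 4: vowel (running total: 2)
  'l' at position 5: consonant
Total vowels: 2

2


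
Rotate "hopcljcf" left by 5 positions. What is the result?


Input: "hopcljcf", rotate left by 5
First 5 characters: "hopcl"
Remaining characters: "jcf"
Concatenate remaining + first: "jcf" + "hopcl" = "jcfhopcl"

jcfhopcl


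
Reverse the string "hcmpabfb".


Input: hcmpabfb
Reading characters right to left:
  Position 7: 'b'
  Position 6: 'f'
  Position 5: 'b'
  Position 4: 'a'
  Position 3: 'p'
  Position 2: 'm'
  Position 1: 'c'
  Position 0: 'h'
Reversed: bfbapmch

bfbapmch


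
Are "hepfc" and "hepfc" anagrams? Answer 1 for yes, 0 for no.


Strings: "hepfc", "hepfc"
Sorted first:  cefhp
Sorted second: cefhp
Sorted forms match => anagrams

1


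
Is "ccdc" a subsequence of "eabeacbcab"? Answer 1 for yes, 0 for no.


Check if "ccdc" is a subsequence of "eabeacbcab"
Greedy scan:
  Position 0 ('e'): no match needed
  Position 1 ('a'): no match needed
  Position 2 ('b'): no match needed
  Position 3 ('e'): no match needed
  Position 4 ('a'): no match needed
  Position 5 ('c'): matches sub[0] = 'c'
  Position 6 ('b'): no match needed
  Position 7 ('c'): matches sub[1] = 'c'
  Position 8 ('a'): no match needed
  Position 9 ('b'): no match needed
Only matched 2/4 characters => not a subsequence

0


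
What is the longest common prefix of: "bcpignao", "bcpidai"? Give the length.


Words: bcpignao, bcpidai
  Position 0: all 'b' => match
  Position 1: all 'c' => match
  Position 2: all 'p' => match
  Position 3: all 'i' => match
  Position 4: ('g', 'd') => mismatch, stop
LCP = "bcpi" (length 4)

4


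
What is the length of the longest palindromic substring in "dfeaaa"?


Input: "dfeaaa"
Checking substrings for palindromes:
  [3:6] "aaa" (len 3) => palindrome
  [3:5] "aa" (len 2) => palindrome
  [4:6] "aa" (len 2) => palindrome
Longest palindromic substring: "aaa" with length 3

3


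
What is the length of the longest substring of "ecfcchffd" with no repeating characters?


Input: "ecfcchffd"
Sliding window (track last position of each char):
  Position 0 ('e'): window [0,0] length 1 -- new best
  Position 1 ('c'): window [0,1] length 2 -- new best
  Position 2 ('f'): window [0,2] length 3 -- new best
  Position 3 ('c'): repeat (last at 1), move window start to 2
  Position 3 ('c'): window [2,3] length 2
  Position 4 ('c'): repeat (last at 3), move window start to 4
  Position 4 ('c'): window [4,4] length 1
  Position 5 ('h'): window [4,5] length 2
  Position 6 ('f'): window [4,6] length 3
  Position 7 ('f'): repeat (last at 6), move window start to 7
  Position 7 ('f'): window [7,7] length 1
  Position 8 ('d'): window [7,8] length 2
Longest substring with no repeats: "ecf" with length 3

3


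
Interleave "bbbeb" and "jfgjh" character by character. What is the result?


Interleaving "bbbeb" and "jfgjh":
  Position 0: 'b' from first, 'j' from second => "bj"
  Position 1: 'b' from first, 'f' from second => "bf"
  Position 2: 'b' from first, 'g' from second => "bg"
  Position 3: 'e' from first, 'j' from second => "ej"
  Position 4: 'b' from first, 'h' from second => "bh"
Result: bjbfbgejbh

bjbfbgejbh


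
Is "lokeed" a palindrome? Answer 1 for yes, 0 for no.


Input: lokeed
Reversed: deekol
  Compare pos 0 ('l') with pos 5 ('d'): MISMATCH
  Compare pos 1 ('o') with pos 4 ('e'): MISMATCH
  Compare pos 2 ('k') with pos 3 ('e'): MISMATCH
Result: not a palindrome

0


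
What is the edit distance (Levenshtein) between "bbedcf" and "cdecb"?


Computing edit distance: "bbedcf" -> "cdecb"
DP table:
           c    d    e    c    b
      0    1    2    3    4    5
  b   1    1    2    3    4    4
  b   2    2    2    3    4    4
  e   3    3    3    2    3    4
  d   4    4    3    3    3    4
  c   5    4    4    4    3    4
  f   6    5    5    5    4    4
Edit distance = dp[6][5] = 4

4


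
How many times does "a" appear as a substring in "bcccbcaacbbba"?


Searching for "a" in "bcccbcaacbbba"
Scanning each position:
  Position 0: "b" => no
  Position 1: "c" => no
  Position 2: "c" => no
  Position 3: "c" => no
  Position 4: "b" => no
  Position 5: "c" => no
  Position 6: "a" => MATCH
  Position 7: "a" => MATCH
  Position 8: "c" => no
  Position 9: "b" => no
  Position 10: "b" => no
  Position 11: "b" => no
  Position 12: "a" => MATCH
Total occurrences: 3

3


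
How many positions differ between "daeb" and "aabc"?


Comparing "daeb" and "aabc" position by position:
  Position 0: 'd' vs 'a' => DIFFER
  Position 1: 'a' vs 'a' => same
  Position 2: 'e' vs 'b' => DIFFER
  Position 3: 'b' vs 'c' => DIFFER
Positions that differ: 3

3


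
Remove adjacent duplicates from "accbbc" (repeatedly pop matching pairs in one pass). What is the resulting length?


Input: accbbc
Stack-based adjacent duplicate removal:
  Read 'a': push. Stack: a
  Read 'c': push. Stack: ac
  Read 'c': matches stack top 'c' => pop. Stack: a
  Read 'b': push. Stack: ab
  Read 'b': matches stack top 'b' => pop. Stack: a
  Read 'c': push. Stack: ac
Final stack: "ac" (length 2)

2


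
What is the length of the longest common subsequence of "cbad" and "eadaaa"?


LCS of "cbad" and "eadaaa"
DP table:
           e    a    d    a    a    a
      0    0    0    0    0    0    0
  c   0    0    0    0    0    0    0
  b   0    0    0    0    0    0    0
  a   0    0    1    1    1    1    1
  d   0    0    1    2    2    2    2
LCS length = dp[4][6] = 2

2


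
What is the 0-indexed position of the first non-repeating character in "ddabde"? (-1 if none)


Input: ddabde
Character frequencies:
  'a': 1
  'b': 1
  'd': 3
  'e': 1
Scanning left to right for freq == 1:
  Position 0 ('d'): freq=3, skip
  Position 1 ('d'): freq=3, skip
  Position 2 ('a'): unique! => answer = 2

2


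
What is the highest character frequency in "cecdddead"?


Input: cecdddead
Character counts:
  'a': 1
  'c': 2
  'd': 4
  'e': 2
Maximum frequency: 4

4


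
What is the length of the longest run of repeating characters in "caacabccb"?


Input: "caacabccb"
Scanning for longest run:
  Position 1 ('a'): new char, reset run to 1
  Position 2 ('a'): continues run of 'a', length=2
  Position 3 ('c'): new char, reset run to 1
  Position 4 ('a'): new char, reset run to 1
  Position 5 ('b'): new char, reset run to 1
  Position 6 ('c'): new char, reset run to 1
  Position 7 ('c'): continues run of 'c', length=2
  Position 8 ('b'): new char, reset run to 1
Longest run: 'a' with length 2

2


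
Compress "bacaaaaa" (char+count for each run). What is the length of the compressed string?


Input: bacaaaaa
Runs:
  'b' x 1 => "b1"
  'a' x 1 => "a1"
  'c' x 1 => "c1"
  'a' x 5 => "a5"
Compressed: "b1a1c1a5"
Compressed length: 8

8


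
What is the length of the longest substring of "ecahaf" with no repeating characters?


Input: "ecahaf"
Sliding window (track last position of each char):
  Position 0 ('e'): window [0,0] length 1 -- new best
  Position 1 ('c'): window [0,1] length 2 -- new best
  Position 2 ('a'): window [0,2] length 3 -- new best
  Position 3 ('h'): window [0,3] length 4 -- new best
  Position 4 ('a'): repeat (last at 2), move window start to 3
  Position 4 ('a'): window [3,4] length 2
  Position 5 ('f'): window [3,5] length 3
Longest substring with no repeats: "ecah" with length 4

4


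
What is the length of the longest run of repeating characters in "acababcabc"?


Input: "acababcabc"
Scanning for longest run:
  Position 1 ('c'): new char, reset run to 1
  Position 2 ('a'): new char, reset run to 1
  Position 3 ('b'): new char, reset run to 1
  Position 4 ('a'): new char, reset run to 1
  Position 5 ('b'): new char, reset run to 1
  Position 6 ('c'): new char, reset run to 1
  Position 7 ('a'): new char, reset run to 1
  Position 8 ('b'): new char, reset run to 1
  Position 9 ('c'): new char, reset run to 1
Longest run: 'a' with length 1

1


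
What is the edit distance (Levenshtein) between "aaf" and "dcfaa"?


Computing edit distance: "aaf" -> "dcfaa"
DP table:
           d    c    f    a    a
      0    1    2    3    4    5
  a   1    1    2    3    3    4
  a   2    2    2    3    3    3
  f   3    3    3    2    3    4
Edit distance = dp[3][5] = 4

4


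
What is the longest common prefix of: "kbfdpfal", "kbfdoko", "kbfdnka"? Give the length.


Words: kbfdpfal, kbfdoko, kbfdnka
  Position 0: all 'k' => match
  Position 1: all 'b' => match
  Position 2: all 'f' => match
  Position 3: all 'd' => match
  Position 4: ('p', 'o', 'n') => mismatch, stop
LCP = "kbfd" (length 4)

4


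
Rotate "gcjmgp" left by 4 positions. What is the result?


Input: "gcjmgp", rotate left by 4
First 4 characters: "gcjm"
Remaining characters: "gp"
Concatenate remaining + first: "gp" + "gcjm" = "gpgcjm"

gpgcjm


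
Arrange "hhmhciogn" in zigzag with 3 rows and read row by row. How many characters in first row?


Zigzag "hhmhciogn" into 3 rows:
Placing characters:
  'h' => row 0
  'h' => row 1
  'm' => row 2
  'h' => row 1
  'c' => row 0
  'i' => row 1
  'o' => row 2
  'g' => row 1
  'n' => row 0
Rows:
  Row 0: "hcn"
  Row 1: "hhig"
  Row 2: "mo"
First row length: 3

3


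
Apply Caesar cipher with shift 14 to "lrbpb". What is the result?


Caesar cipher: shift "lrbpb" by 14
  'l' (pos 11) + 14 = pos 25 = 'z'
  'r' (pos 17) + 14 = pos 5 = 'f'
  'b' (pos 1) + 14 = pos 15 = 'p'
  'p' (pos 15) + 14 = pos 3 = 'd'
  'b' (pos 1) + 14 = pos 15 = 'p'
Result: zfpdp

zfpdp


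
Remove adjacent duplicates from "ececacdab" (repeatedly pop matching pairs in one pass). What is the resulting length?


Input: ececacdab
Stack-based adjacent duplicate removal:
  Read 'e': push. Stack: e
  Read 'c': push. Stack: ec
  Read 'e': push. Stack: ece
  Read 'c': push. Stack: ecec
  Read 'a': push. Stack: ececa
  Read 'c': push. Stack: ececac
  Read 'd': push. Stack: ececacd
  Read 'a': push. Stack: ececacda
  Read 'b': push. Stack: ececacdab
Final stack: "ececacdab" (length 9)

9


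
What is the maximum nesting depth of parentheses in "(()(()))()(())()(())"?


Input: "(()(()))()(())()(())"
Tracking depth:
  Position 0 '(': depth becomes 1
  Position 1 '(': depth becomes 2
  Position 2 ')': depth becomes 1
  Position 3 '(': depth becomes 2
  Position 4 '(': depth becomes 3
  Position 5 ')': depth becomes 2
  Position 6 ')': depth becomes 1
  Position 7 ')': depth becomes 0
  Position 8 '(': depth becomes 1
  Position 9 ')': depth becomes 0
  Position 10 '(': depth becomes 1
  Position 11 '(': depth becomes 2
  Position 12 ')': depth becomes 1
  Position 13 ')': depth becomes 0
  Position 14 '(': depth becomes 1
  Position 15 ')': depth becomes 0
  Position 16 '(': depth becomes 1
  Position 17 '(': depth becomes 2
  Position 18 ')': depth becomes 1
  Position 19 ')': depth becomes 0
Maximum depth reached: 3

3


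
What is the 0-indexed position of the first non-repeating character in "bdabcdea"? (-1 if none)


Input: bdabcdea
Character frequencies:
  'a': 2
  'b': 2
  'c': 1
  'd': 2
  'e': 1
Scanning left to right for freq == 1:
  Position 0 ('b'): freq=2, skip
  Position 1 ('d'): freq=2, skip
  Position 2 ('a'): freq=2, skip
  Position 3 ('b'): freq=2, skip
  Position 4 ('c'): unique! => answer = 4

4


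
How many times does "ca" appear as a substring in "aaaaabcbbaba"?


Searching for "ca" in "aaaaabcbbaba"
Scanning each position:
  Position 0: "aa" => no
  Position 1: "aa" => no
  Position 2: "aa" => no
  Position 3: "aa" => no
  Position 4: "ab" => no
  Position 5: "bc" => no
  Position 6: "cb" => no
  Position 7: "bb" => no
  Position 8: "ba" => no
  Position 9: "ab" => no
  Position 10: "ba" => no
Total occurrences: 0

0


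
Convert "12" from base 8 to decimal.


Input: "12" in base 8
Positional expansion:
  Digit '1' (value 1) x 8^1 = 8
  Digit '2' (value 2) x 8^0 = 2
Sum = 10

10


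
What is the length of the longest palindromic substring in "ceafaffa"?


Input: "ceafaffa"
Checking substrings for palindromes:
  [4:8] "affa" (len 4) => palindrome
  [2:5] "afa" (len 3) => palindrome
  [3:6] "faf" (len 3) => palindrome
  [5:7] "ff" (len 2) => palindrome
Longest palindromic substring: "affa" with length 4

4


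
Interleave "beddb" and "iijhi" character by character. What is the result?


Interleaving "beddb" and "iijhi":
  Position 0: 'b' from first, 'i' from second => "bi"
  Position 1: 'e' from first, 'i' from second => "ei"
  Position 2: 'd' from first, 'j' from second => "dj"
  Position 3: 'd' from first, 'h' from second => "dh"
  Position 4: 'b' from first, 'i' from second => "bi"
Result: bieidjdhbi

bieidjdhbi


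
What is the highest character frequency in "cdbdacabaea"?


Input: cdbdacabaea
Character counts:
  'a': 4
  'b': 2
  'c': 2
  'd': 2
  'e': 1
Maximum frequency: 4

4


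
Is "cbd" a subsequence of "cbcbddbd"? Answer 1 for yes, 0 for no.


Check if "cbd" is a subsequence of "cbcbddbd"
Greedy scan:
  Position 0 ('c'): matches sub[0] = 'c'
  Position 1 ('b'): matches sub[1] = 'b'
  Position 2 ('c'): no match needed
  Position 3 ('b'): no match needed
  Position 4 ('d'): matches sub[2] = 'd'
  Position 5 ('d'): no match needed
  Position 6 ('b'): no match needed
  Position 7 ('d'): no match needed
All 3 characters matched => is a subsequence

1


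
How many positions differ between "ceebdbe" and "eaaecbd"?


Comparing "ceebdbe" and "eaaecbd" position by position:
  Position 0: 'c' vs 'e' => DIFFER
  Position 1: 'e' vs 'a' => DIFFER
  Position 2: 'e' vs 'a' => DIFFER
  Position 3: 'b' vs 'e' => DIFFER
  Position 4: 'd' vs 'c' => DIFFER
  Position 5: 'b' vs 'b' => same
  Position 6: 'e' vs 'd' => DIFFER
Positions that differ: 6

6


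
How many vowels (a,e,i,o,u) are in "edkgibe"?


Input: edkgibe
Checking each character:
  'e' at position 0: vowel (running total: 1)
  'd' at position 1: consonant
  'k' at position 2: consonant
  'g' at position 3: consonant
  'i' at position 4: vowel (running total: 2)
  'b' at position 5: consonant
  'e' at position 6: vowel (running total: 3)
Total vowels: 3

3


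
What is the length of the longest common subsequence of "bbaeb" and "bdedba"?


LCS of "bbaeb" and "bdedba"
DP table:
           b    d    e    d    b    a
      0    0    0    0    0    0    0
  b   0    1    1    1    1    1    1
  b   0    1    1    1    1    2    2
  a   0    1    1    1    1    2    3
  e   0    1    1    2    2    2    3
  b   0    1    1    2    2    3    3
LCS length = dp[5][6] = 3

3


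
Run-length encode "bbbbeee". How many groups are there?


Input: bbbbeee
Scanning for consecutive runs:
  Group 1: 'b' x 4 (positions 0-3)
  Group 2: 'e' x 3 (positions 4-6)
Total groups: 2

2


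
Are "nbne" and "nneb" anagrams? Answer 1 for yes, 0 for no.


Strings: "nbne", "nneb"
Sorted first:  benn
Sorted second: benn
Sorted forms match => anagrams

1


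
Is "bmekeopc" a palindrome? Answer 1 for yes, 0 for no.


Input: bmekeopc
Reversed: cpoekemb
  Compare pos 0 ('b') with pos 7 ('c'): MISMATCH
  Compare pos 1 ('m') with pos 6 ('p'): MISMATCH
  Compare pos 2 ('e') with pos 5 ('o'): MISMATCH
  Compare pos 3 ('k') with pos 4 ('e'): MISMATCH
Result: not a palindrome

0


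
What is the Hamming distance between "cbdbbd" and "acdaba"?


Comparing "cbdbbd" and "acdaba" position by position:
  Position 0: 'c' vs 'a' => differ
  Position 1: 'b' vs 'c' => differ
  Position 2: 'd' vs 'd' => same
  Position 3: 'b' vs 'a' => differ
  Position 4: 'b' vs 'b' => same
  Position 5: 'd' vs 'a' => differ
Total differences (Hamming distance): 4

4


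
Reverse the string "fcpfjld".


Input: fcpfjld
Reading characters right to left:
  Position 6: 'd'
  Position 5: 'l'
  Position 4: 'j'
  Position 3: 'f'
  Position 2: 'p'
  Position 1: 'c'
  Position 0: 'f'
Reversed: dljfpcf

dljfpcf


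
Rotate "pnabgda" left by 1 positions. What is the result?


Input: "pnabgda", rotate left by 1
First 1 characters: "p"
Remaining characters: "nabgda"
Concatenate remaining + first: "nabgda" + "p" = "nabgdap"

nabgdap


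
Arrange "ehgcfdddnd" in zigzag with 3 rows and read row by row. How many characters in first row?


Zigzag "ehgcfdddnd" into 3 rows:
Placing characters:
  'e' => row 0
  'h' => row 1
  'g' => row 2
  'c' => row 1
  'f' => row 0
  'd' => row 1
  'd' => row 2
  'd' => row 1
  'n' => row 0
  'd' => row 1
Rows:
  Row 0: "efn"
  Row 1: "hcddd"
  Row 2: "gd"
First row length: 3

3


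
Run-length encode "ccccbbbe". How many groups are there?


Input: ccccbbbe
Scanning for consecutive runs:
  Group 1: 'c' x 4 (positions 0-3)
  Group 2: 'b' x 3 (positions 4-6)
  Group 3: 'e' x 1 (positions 7-7)
Total groups: 3

3


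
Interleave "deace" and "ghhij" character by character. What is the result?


Interleaving "deace" and "ghhij":
  Position 0: 'd' from first, 'g' from second => "dg"
  Position 1: 'e' from first, 'h' from second => "eh"
  Position 2: 'a' from first, 'h' from second => "ah"
  Position 3: 'c' from first, 'i' from second => "ci"
  Position 4: 'e' from first, 'j' from second => "ej"
Result: dgehahciej

dgehahciej


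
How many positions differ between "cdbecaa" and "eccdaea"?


Comparing "cdbecaa" and "eccdaea" position by position:
  Position 0: 'c' vs 'e' => DIFFER
  Position 1: 'd' vs 'c' => DIFFER
  Position 2: 'b' vs 'c' => DIFFER
  Position 3: 'e' vs 'd' => DIFFER
  Position 4: 'c' vs 'a' => DIFFER
  Position 5: 'a' vs 'e' => DIFFER
  Position 6: 'a' vs 'a' => same
Positions that differ: 6

6


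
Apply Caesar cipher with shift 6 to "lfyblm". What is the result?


Caesar cipher: shift "lfyblm" by 6
  'l' (pos 11) + 6 = pos 17 = 'r'
  'f' (pos 5) + 6 = pos 11 = 'l'
  'y' (pos 24) + 6 = pos 4 = 'e'
  'b' (pos 1) + 6 = pos 7 = 'h'
  'l' (pos 11) + 6 = pos 17 = 'r'
  'm' (pos 12) + 6 = pos 18 = 's'
Result: rlehrs

rlehrs


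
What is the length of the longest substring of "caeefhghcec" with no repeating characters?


Input: "caeefhghcec"
Sliding window (track last position of each char):
  Position 0 ('c'): window [0,0] length 1 -- new best
  Position 1 ('a'): window [0,1] length 2 -- new best
  Position 2 ('e'): window [0,2] length 3 -- new best
  Position 3 ('e'): repeat (last at 2), move window start to 3
  Position 3 ('e'): window [3,3] length 1
  Position 4 ('f'): window [3,4] length 2
  Position 5 ('h'): window [3,5] length 3
  Position 6 ('g'): window [3,6] length 4 -- new best
  Position 7 ('h'): repeat (last at 5), move window start to 6
  Position 7 ('h'): window [6,7] length 2
  Position 8 ('c'): window [6,8] length 3
  Position 9 ('e'): window [6,9] length 4
  Position 10 ('c'): repeat (last at 8), move window start to 9
  Position 10 ('c'): window [9,10] length 2
Longest substring with no repeats: "efhg" with length 4

4


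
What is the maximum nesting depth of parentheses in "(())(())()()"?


Input: "(())(())()()"
Tracking depth:
  Position 0 '(': depth becomes 1
  Position 1 '(': depth becomes 2
  Position 2 ')': depth becomes 1
  Position 3 ')': depth becomes 0
  Position 4 '(': depth becomes 1
  Position 5 '(': depth becomes 2
  Position 6 ')': depth becomes 1
  Position 7 ')': depth becomes 0
  Position 8 '(': depth becomes 1
  Position 9 ')': depth becomes 0
  Position 10 '(': depth becomes 1
  Position 11 ')': depth becomes 0
Maximum depth reached: 2

2


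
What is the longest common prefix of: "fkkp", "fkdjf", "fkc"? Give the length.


Words: fkkp, fkdjf, fkc
  Position 0: all 'f' => match
  Position 1: all 'k' => match
  Position 2: ('k', 'd', 'c') => mismatch, stop
LCP = "fk" (length 2)

2


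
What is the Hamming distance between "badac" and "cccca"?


Comparing "badac" and "cccca" position by position:
  Position 0: 'b' vs 'c' => differ
  Position 1: 'a' vs 'c' => differ
  Position 2: 'd' vs 'c' => differ
  Position 3: 'a' vs 'c' => differ
  Position 4: 'c' vs 'a' => differ
Total differences (Hamming distance): 5

5


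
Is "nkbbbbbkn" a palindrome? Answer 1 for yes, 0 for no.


Input: nkbbbbbkn
Reversed: nkbbbbbkn
  Compare pos 0 ('n') with pos 8 ('n'): match
  Compare pos 1 ('k') with pos 7 ('k'): match
  Compare pos 2 ('b') with pos 6 ('b'): match
  Compare pos 3 ('b') with pos 5 ('b'): match
Result: palindrome

1


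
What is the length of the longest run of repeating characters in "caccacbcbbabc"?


Input: "caccacbcbbabc"
Scanning for longest run:
  Position 1 ('a'): new char, reset run to 1
  Position 2 ('c'): new char, reset run to 1
  Position 3 ('c'): continues run of 'c', length=2
  Position 4 ('a'): new char, reset run to 1
  Position 5 ('c'): new char, reset run to 1
  Position 6 ('b'): new char, reset run to 1
  Position 7 ('c'): new char, reset run to 1
  Position 8 ('b'): new char, reset run to 1
  Position 9 ('b'): continues run of 'b', length=2
  Position 10 ('a'): new char, reset run to 1
  Position 11 ('b'): new char, reset run to 1
  Position 12 ('c'): new char, reset run to 1
Longest run: 'c' with length 2

2


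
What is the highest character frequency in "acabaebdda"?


Input: acabaebdda
Character counts:
  'a': 4
  'b': 2
  'c': 1
  'd': 2
  'e': 1
Maximum frequency: 4

4


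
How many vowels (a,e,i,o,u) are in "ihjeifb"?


Input: ihjeifb
Checking each character:
  'i' at position 0: vowel (running total: 1)
  'h' at position 1: consonant
  'j' at position 2: consonant
  'e' at position 3: vowel (running total: 2)
  'i' at position 4: vowel (running total: 3)
  'f' at position 5: consonant
  'b' at position 6: consonant
Total vowels: 3

3


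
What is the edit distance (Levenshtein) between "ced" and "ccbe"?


Computing edit distance: "ced" -> "ccbe"
DP table:
           c    c    b    e
      0    1    2    3    4
  c   1    0    1    2    3
  e   2    1    1    2    2
  d   3    2    2    2    3
Edit distance = dp[3][4] = 3

3


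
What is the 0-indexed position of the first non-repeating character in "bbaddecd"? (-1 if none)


Input: bbaddecd
Character frequencies:
  'a': 1
  'b': 2
  'c': 1
  'd': 3
  'e': 1
Scanning left to right for freq == 1:
  Position 0 ('b'): freq=2, skip
  Position 1 ('b'): freq=2, skip
  Position 2 ('a'): unique! => answer = 2

2


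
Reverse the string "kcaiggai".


Input: kcaiggai
Reading characters right to left:
  Position 7: 'i'
  Position 6: 'a'
  Position 5: 'g'
  Position 4: 'g'
  Position 3: 'i'
  Position 2: 'a'
  Position 1: 'c'
  Position 0: 'k'
Reversed: iaggiack

iaggiack


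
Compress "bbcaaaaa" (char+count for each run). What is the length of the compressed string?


Input: bbcaaaaa
Runs:
  'b' x 2 => "b2"
  'c' x 1 => "c1"
  'a' x 5 => "a5"
Compressed: "b2c1a5"
Compressed length: 6

6


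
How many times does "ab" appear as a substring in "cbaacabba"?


Searching for "ab" in "cbaacabba"
Scanning each position:
  Position 0: "cb" => no
  Position 1: "ba" => no
  Position 2: "aa" => no
  Position 3: "ac" => no
  Position 4: "ca" => no
  Position 5: "ab" => MATCH
  Position 6: "bb" => no
  Position 7: "ba" => no
Total occurrences: 1

1


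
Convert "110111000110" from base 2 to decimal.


Input: "110111000110" in base 2
Positional expansion:
  Digit '1' (value 1) x 2^11 = 2048
  Digit '1' (value 1) x 2^10 = 1024
  Digit '0' (value 0) x 2^9 = 0
  Digit '1' (value 1) x 2^8 = 256
  Digit '1' (value 1) x 2^7 = 128
  Digit '1' (value 1) x 2^6 = 64
  Digit '0' (value 0) x 2^5 = 0
  Digit '0' (value 0) x 2^4 = 0
  Digit '0' (value 0) x 2^3 = 0
  Digit '1' (value 1) x 2^2 = 4
  Digit '1' (value 1) x 2^1 = 2
  Digit '0' (value 0) x 2^0 = 0
Sum = 3526

3526


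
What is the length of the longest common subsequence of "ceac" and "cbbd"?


LCS of "ceac" and "cbbd"
DP table:
           c    b    b    d
      0    0    0    0    0
  c   0    1    1    1    1
  e   0    1    1    1    1
  a   0    1    1    1    1
  c   0    1    1    1    1
LCS length = dp[4][4] = 1

1


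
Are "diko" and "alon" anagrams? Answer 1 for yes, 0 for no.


Strings: "diko", "alon"
Sorted first:  diko
Sorted second: alno
Differ at position 0: 'd' vs 'a' => not anagrams

0


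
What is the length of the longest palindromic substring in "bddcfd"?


Input: "bddcfd"
Checking substrings for palindromes:
  [1:3] "dd" (len 2) => palindrome
Longest palindromic substring: "dd" with length 2

2


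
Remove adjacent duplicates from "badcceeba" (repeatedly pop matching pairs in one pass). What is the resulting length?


Input: badcceeba
Stack-based adjacent duplicate removal:
  Read 'b': push. Stack: b
  Read 'a': push. Stack: ba
  Read 'd': push. Stack: bad
  Read 'c': push. Stack: badc
  Read 'c': matches stack top 'c' => pop. Stack: bad
  Read 'e': push. Stack: bade
  Read 'e': matches stack top 'e' => pop. Stack: bad
  Read 'b': push. Stack: badb
  Read 'a': push. Stack: badba
Final stack: "badba" (length 5)

5


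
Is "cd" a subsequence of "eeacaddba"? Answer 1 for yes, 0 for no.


Check if "cd" is a subsequence of "eeacaddba"
Greedy scan:
  Position 0 ('e'): no match needed
  Position 1 ('e'): no match needed
  Position 2 ('a'): no match needed
  Position 3 ('c'): matches sub[0] = 'c'
  Position 4 ('a'): no match needed
  Position 5 ('d'): matches sub[1] = 'd'
  Position 6 ('d'): no match needed
  Position 7 ('b'): no match needed
  Position 8 ('a'): no match needed
All 2 characters matched => is a subsequence

1


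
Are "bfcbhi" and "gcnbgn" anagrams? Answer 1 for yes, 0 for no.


Strings: "bfcbhi", "gcnbgn"
Sorted first:  bbcfhi
Sorted second: bcggnn
Differ at position 1: 'b' vs 'c' => not anagrams

0


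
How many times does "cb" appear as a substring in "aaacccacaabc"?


Searching for "cb" in "aaacccacaabc"
Scanning each position:
  Position 0: "aa" => no
  Position 1: "aa" => no
  Position 2: "ac" => no
  Position 3: "cc" => no
  Position 4: "cc" => no
  Position 5: "ca" => no
  Position 6: "ac" => no
  Position 7: "ca" => no
  Position 8: "aa" => no
  Position 9: "ab" => no
  Position 10: "bc" => no
Total occurrences: 0

0


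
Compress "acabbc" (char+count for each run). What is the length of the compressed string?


Input: acabbc
Runs:
  'a' x 1 => "a1"
  'c' x 1 => "c1"
  'a' x 1 => "a1"
  'b' x 2 => "b2"
  'c' x 1 => "c1"
Compressed: "a1c1a1b2c1"
Compressed length: 10

10


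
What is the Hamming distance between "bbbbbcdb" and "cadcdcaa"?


Comparing "bbbbbcdb" and "cadcdcaa" position by position:
  Position 0: 'b' vs 'c' => differ
  Position 1: 'b' vs 'a' => differ
  Position 2: 'b' vs 'd' => differ
  Position 3: 'b' vs 'c' => differ
  Position 4: 'b' vs 'd' => differ
  Position 5: 'c' vs 'c' => same
  Position 6: 'd' vs 'a' => differ
  Position 7: 'b' vs 'a' => differ
Total differences (Hamming distance): 7

7


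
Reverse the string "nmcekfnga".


Input: nmcekfnga
Reading characters right to left:
  Position 8: 'a'
  Position 7: 'g'
  Position 6: 'n'
  Position 5: 'f'
  Position 4: 'k'
  Position 3: 'e'
  Position 2: 'c'
  Position 1: 'm'
  Position 0: 'n'
Reversed: agnfkecmn

agnfkecmn


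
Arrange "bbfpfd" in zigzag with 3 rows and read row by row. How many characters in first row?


Zigzag "bbfpfd" into 3 rows:
Placing characters:
  'b' => row 0
  'b' => row 1
  'f' => row 2
  'p' => row 1
  'f' => row 0
  'd' => row 1
Rows:
  Row 0: "bf"
  Row 1: "bpd"
  Row 2: "f"
First row length: 2

2


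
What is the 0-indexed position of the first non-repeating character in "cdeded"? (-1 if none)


Input: cdeded
Character frequencies:
  'c': 1
  'd': 3
  'e': 2
Scanning left to right for freq == 1:
  Position 0 ('c'): unique! => answer = 0

0


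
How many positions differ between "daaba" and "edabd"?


Comparing "daaba" and "edabd" position by position:
  Position 0: 'd' vs 'e' => DIFFER
  Position 1: 'a' vs 'd' => DIFFER
  Position 2: 'a' vs 'a' => same
  Position 3: 'b' vs 'b' => same
  Position 4: 'a' vs 'd' => DIFFER
Positions that differ: 3

3


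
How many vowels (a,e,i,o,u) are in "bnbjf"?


Input: bnbjf
Checking each character:
  'b' at position 0: consonant
  'n' at position 1: consonant
  'b' at position 2: consonant
  'j' at position 3: consonant
  'f' at position 4: consonant
Total vowels: 0

0


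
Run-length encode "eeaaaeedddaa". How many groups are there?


Input: eeaaaeedddaa
Scanning for consecutive runs:
  Group 1: 'e' x 2 (positions 0-1)
  Group 2: 'a' x 3 (positions 2-4)
  Group 3: 'e' x 2 (positions 5-6)
  Group 4: 'd' x 3 (positions 7-9)
  Group 5: 'a' x 2 (positions 10-11)
Total groups: 5

5


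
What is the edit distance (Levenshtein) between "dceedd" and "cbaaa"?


Computing edit distance: "dceedd" -> "cbaaa"
DP table:
           c    b    a    a    a
      0    1    2    3    4    5
  d   1    1    2    3    4    5
  c   2    1    2    3    4    5
  e   3    2    2    3    4    5
  e   4    3    3    3    4    5
  d   5    4    4    4    4    5
  d   6    5    5    5    5    5
Edit distance = dp[6][5] = 5

5


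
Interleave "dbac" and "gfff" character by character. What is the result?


Interleaving "dbac" and "gfff":
  Position 0: 'd' from first, 'g' from second => "dg"
  Position 1: 'b' from first, 'f' from second => "bf"
  Position 2: 'a' from first, 'f' from second => "af"
  Position 3: 'c' from first, 'f' from second => "cf"
Result: dgbfafcf

dgbfafcf
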